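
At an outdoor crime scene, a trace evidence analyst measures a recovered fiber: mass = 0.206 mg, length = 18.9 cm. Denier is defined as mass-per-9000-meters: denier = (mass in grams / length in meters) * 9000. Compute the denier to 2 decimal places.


Denier calculation:
Mass in grams = 0.206 mg / 1000 = 0.000206 g
Length in meters = 18.9 cm / 100 = 0.189 m
Linear density = mass / length = 0.000206 / 0.189 = 0.00108995 g/m
Denier = (g/m) * 9000 = 0.00108995 * 9000 = 9.81

9.81


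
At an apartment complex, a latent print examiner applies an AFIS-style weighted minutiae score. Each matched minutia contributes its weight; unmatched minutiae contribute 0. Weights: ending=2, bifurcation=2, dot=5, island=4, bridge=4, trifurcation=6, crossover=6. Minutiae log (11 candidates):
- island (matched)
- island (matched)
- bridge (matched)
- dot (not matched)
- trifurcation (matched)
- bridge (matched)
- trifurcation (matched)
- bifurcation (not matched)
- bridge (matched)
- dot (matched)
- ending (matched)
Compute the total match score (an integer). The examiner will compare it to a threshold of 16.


Weighted minutiae match score:
  island: matched, +4 (running total 4)
  island: matched, +4 (running total 8)
  bridge: matched, +4 (running total 12)
  dot: not matched, +0
  trifurcation: matched, +6 (running total 18)
  bridge: matched, +4 (running total 22)
  trifurcation: matched, +6 (running total 28)
  bifurcation: not matched, +0
  bridge: matched, +4 (running total 32)
  dot: matched, +5 (running total 37)
  ending: matched, +2 (running total 39)
Total score = 39
Threshold = 16; verdict = identification

39


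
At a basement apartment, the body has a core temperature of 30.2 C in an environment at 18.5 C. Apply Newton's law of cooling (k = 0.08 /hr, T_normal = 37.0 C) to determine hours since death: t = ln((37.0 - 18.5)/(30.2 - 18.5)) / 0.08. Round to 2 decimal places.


Using Newton's law of cooling:
t = ln((T_normal - T_ambient) / (T_body - T_ambient)) / k
T_normal - T_ambient = 18.5
T_body - T_ambient = 11.7
Ratio = 1.581197
ln(ratio) = 0.458182
t = 0.458182 / 0.08 = 5.73 hours

5.73


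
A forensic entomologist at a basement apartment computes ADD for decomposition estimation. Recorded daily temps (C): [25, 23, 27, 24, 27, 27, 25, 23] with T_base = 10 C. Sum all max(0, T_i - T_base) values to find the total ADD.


Computing ADD day by day:
Day 1: max(0, 25 - 10) = 15
Day 2: max(0, 23 - 10) = 13
Day 3: max(0, 27 - 10) = 17
Day 4: max(0, 24 - 10) = 14
Day 5: max(0, 27 - 10) = 17
Day 6: max(0, 27 - 10) = 17
Day 7: max(0, 25 - 10) = 15
Day 8: max(0, 23 - 10) = 13
Total ADD = 121

121


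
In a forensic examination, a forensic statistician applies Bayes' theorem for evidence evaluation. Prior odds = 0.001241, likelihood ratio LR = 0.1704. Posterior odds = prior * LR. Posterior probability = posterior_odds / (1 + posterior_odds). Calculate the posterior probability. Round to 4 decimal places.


Bayesian evidence evaluation:
Posterior odds = prior_odds * LR = 0.001241 * 0.1704 = 0.0002114664
Posterior probability = posterior_odds / (1 + posterior_odds)
= 0.0002114664 / (1 + 0.0002114664)
= 0.0002114664 / 1.0002114664
= 0.0002

0.0002


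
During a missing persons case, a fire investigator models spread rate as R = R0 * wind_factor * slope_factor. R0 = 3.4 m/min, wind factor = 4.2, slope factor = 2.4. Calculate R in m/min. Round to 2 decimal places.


Fire spread rate calculation:
R = R0 * wind_factor * slope_factor
= 3.4 * 4.2 * 2.4
= 14.28 * 2.4
= 34.27 m/min

34.27


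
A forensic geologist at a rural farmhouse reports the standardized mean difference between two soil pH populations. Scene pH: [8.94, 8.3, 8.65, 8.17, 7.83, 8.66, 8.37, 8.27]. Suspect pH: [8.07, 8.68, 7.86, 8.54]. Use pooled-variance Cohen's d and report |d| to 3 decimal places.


Pooled-variance Cohen's d for soil pH comparison:
Scene mean = 67.19 / 8 = 8.39875
Suspect mean = 33.15 / 4 = 8.2875
Scene sample variance s_s^2 = 0.118184
Suspect sample variance s_c^2 = 0.149292
Pooled variance = ((n_s-1)*s_s^2 + (n_c-1)*s_c^2) / (n_s + n_c - 2) = 0.127516
Pooled SD = sqrt(0.127516) = 0.357094
Mean difference = 0.11125
|d| = |0.11125| / 0.357094 = 0.312

0.312


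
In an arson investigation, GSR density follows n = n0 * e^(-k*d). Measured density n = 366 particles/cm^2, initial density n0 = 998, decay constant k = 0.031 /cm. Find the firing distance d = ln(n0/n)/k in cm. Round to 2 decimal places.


GSR distance calculation:
n0/n = 998 / 366 = 2.726776
ln(n0/n) = 1.00312
d = 1.00312 / 0.031 = 32.36 cm

32.36


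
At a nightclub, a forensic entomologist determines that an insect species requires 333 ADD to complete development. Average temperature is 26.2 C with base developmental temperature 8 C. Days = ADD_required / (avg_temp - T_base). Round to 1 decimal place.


Insect development time:
Effective temperature = avg_temp - T_base = 26.2 - 8 = 18.2 C
Days = ADD / effective_temp = 333 / 18.2 = 18.3 days

18.3


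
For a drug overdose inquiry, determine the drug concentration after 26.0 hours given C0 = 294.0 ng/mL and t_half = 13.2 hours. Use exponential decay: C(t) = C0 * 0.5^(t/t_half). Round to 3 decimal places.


Drug concentration decay:
Number of half-lives = t / t_half = 26.0 / 13.2 = 1.969697
Decay factor = 0.5^1.969697 = 0.25530665
C(t) = 294.0 * 0.25530665 = 75.060 ng/mL

75.060


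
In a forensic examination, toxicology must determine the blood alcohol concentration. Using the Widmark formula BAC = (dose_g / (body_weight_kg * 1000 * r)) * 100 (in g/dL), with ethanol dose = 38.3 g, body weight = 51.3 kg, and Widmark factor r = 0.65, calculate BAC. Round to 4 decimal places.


Applying the Widmark formula:
BAC = (dose_g / (body_wt * 1000 * r)) * 100
Denominator = 51.3 * 1000 * 0.65 = 33345
BAC = (38.3 / 33345) * 100
BAC = 0.1149 g/dL

0.1149


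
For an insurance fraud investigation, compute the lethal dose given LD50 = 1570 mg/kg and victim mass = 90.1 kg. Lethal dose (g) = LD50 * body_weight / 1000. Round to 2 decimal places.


Lethal dose calculation:
Lethal dose = LD50 * body_weight / 1000
= 1570 * 90.1 / 1000
= 141457 / 1000
= 141.46 g

141.46


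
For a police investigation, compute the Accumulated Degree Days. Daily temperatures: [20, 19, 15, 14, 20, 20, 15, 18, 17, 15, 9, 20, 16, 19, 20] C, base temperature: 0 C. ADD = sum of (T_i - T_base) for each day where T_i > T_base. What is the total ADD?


Computing ADD day by day:
Day 1: max(0, 20 - 0) = 20
Day 2: max(0, 19 - 0) = 19
Day 3: max(0, 15 - 0) = 15
Day 4: max(0, 14 - 0) = 14
Day 5: max(0, 20 - 0) = 20
Day 6: max(0, 20 - 0) = 20
Day 7: max(0, 15 - 0) = 15
Day 8: max(0, 18 - 0) = 18
Day 9: max(0, 17 - 0) = 17
Day 10: max(0, 15 - 0) = 15
Day 11: max(0, 9 - 0) = 9
Day 12: max(0, 20 - 0) = 20
Day 13: max(0, 16 - 0) = 16
Day 14: max(0, 19 - 0) = 19
Day 15: max(0, 20 - 0) = 20
Total ADD = 257

257


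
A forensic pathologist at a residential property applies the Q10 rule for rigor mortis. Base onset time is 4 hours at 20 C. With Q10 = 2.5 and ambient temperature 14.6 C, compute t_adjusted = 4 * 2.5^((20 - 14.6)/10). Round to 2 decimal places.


Rigor mortis time adjustment:
Exponent = (T_ref - T_actual) / 10 = (20 - 14.6) / 10 = 0.54
Q10 factor = 2.5^0.54 = 1.64017
t_adjusted = 4 * 1.64017 = 6.56 hours

6.56


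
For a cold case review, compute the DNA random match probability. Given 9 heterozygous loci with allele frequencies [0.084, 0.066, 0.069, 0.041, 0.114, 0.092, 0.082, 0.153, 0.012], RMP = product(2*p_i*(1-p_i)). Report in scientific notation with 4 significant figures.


Computing RMP for 9 loci:
Locus 1: 2 * 0.084 * 0.916 = 0.153888
Locus 2: 2 * 0.066 * 0.934 = 0.123288
Locus 3: 2 * 0.069 * 0.931 = 0.128478
Locus 4: 2 * 0.041 * 0.959 = 0.078638
Locus 5: 2 * 0.114 * 0.886 = 0.202008
Locus 6: 2 * 0.092 * 0.908 = 0.167072
Locus 7: 2 * 0.082 * 0.918 = 0.150552
Locus 8: 2 * 0.153 * 0.847 = 0.259182
Locus 9: 2 * 0.012 * 0.988 = 0.023712
RMP = 5.986e-09

5.986e-09


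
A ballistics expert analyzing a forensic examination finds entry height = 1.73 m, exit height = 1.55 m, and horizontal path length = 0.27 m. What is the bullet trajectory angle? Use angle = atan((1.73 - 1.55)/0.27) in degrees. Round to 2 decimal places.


Bullet trajectory angle:
Height difference = 1.73 - 1.55 = 0.18 m
angle = atan(0.18 / 0.27)
angle = atan(0.666667)
angle = 33.69 degrees

33.69


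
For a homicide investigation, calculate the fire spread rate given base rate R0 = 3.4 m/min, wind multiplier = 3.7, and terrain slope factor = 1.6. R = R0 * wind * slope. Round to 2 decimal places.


Fire spread rate calculation:
R = R0 * wind_factor * slope_factor
= 3.4 * 3.7 * 1.6
= 12.58 * 1.6
= 20.13 m/min

20.13


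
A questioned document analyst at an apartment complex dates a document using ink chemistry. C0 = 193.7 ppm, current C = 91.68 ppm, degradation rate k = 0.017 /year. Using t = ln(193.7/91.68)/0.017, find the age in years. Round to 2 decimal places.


Document age estimation:
C0/C = 193.7 / 91.68 = 2.112784
ln(C0/C) = 0.748007
t = 0.748007 / 0.017 = 44.00 years

44.00


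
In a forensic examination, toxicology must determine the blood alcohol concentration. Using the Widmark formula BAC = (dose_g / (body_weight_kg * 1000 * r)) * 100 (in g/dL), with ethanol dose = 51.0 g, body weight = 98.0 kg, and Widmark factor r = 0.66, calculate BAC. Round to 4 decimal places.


Applying the Widmark formula:
BAC = (dose_g / (body_wt * 1000 * r)) * 100
Denominator = 98.0 * 1000 * 0.66 = 64680
BAC = (51.0 / 64680) * 100
BAC = 0.0788 g/dL

0.0788


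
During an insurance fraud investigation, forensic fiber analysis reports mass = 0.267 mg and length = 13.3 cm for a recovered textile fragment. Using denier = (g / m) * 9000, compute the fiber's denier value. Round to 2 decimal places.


Denier calculation:
Mass in grams = 0.267 mg / 1000 = 0.000267 g
Length in meters = 13.3 cm / 100 = 0.133 m
Linear density = mass / length = 0.000267 / 0.133 = 0.00200752 g/m
Denier = (g/m) * 9000 = 0.00200752 * 9000 = 18.07

18.07


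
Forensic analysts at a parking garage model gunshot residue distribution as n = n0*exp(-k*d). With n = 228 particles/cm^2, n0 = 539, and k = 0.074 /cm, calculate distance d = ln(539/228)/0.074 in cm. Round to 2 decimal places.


GSR distance calculation:
n0/n = 539 / 228 = 2.364035
ln(n0/n) = 0.86037
d = 0.86037 / 0.074 = 11.63 cm

11.63


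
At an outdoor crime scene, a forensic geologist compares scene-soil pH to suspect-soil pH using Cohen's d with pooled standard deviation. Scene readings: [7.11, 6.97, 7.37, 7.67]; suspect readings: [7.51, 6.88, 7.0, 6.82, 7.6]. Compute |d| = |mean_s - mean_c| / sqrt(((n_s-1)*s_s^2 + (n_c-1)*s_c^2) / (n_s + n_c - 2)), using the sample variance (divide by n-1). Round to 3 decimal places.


Pooled-variance Cohen's d for soil pH comparison:
Scene mean = 29.12 / 4 = 7.28
Suspect mean = 35.81 / 5 = 7.162
Scene sample variance s_s^2 = 0.095067
Suspect sample variance s_c^2 = 0.13392
Pooled variance = ((n_s-1)*s_s^2 + (n_c-1)*s_c^2) / (n_s + n_c - 2) = 0.117269
Pooled SD = sqrt(0.117269) = 0.342446
Mean difference = 0.118
|d| = |0.118| / 0.342446 = 0.345

0.345


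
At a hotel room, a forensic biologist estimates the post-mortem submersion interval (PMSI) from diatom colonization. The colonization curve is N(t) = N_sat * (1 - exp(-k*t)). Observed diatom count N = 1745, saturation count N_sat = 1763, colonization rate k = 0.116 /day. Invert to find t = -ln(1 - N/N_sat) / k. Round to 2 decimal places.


PMSI from diatom colonization curve:
N / N_sat = 1745 / 1763 = 0.98979
1 - N/N_sat = 0.01021
ln(1 - N/N_sat) = -4.584388
t = -ln(1 - N/N_sat) / k = -(-4.584388) / 0.116 = 39.52 days

39.52


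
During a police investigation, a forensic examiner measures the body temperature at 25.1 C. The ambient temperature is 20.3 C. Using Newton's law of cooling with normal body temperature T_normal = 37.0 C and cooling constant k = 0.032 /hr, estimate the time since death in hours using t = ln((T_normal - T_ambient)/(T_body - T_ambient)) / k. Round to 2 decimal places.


Using Newton's law of cooling:
t = ln((T_normal - T_ambient) / (T_body - T_ambient)) / k
T_normal - T_ambient = 16.7
T_body - T_ambient = 4.8
Ratio = 3.479167
ln(ratio) = 1.246793
t = 1.246793 / 0.032 = 38.96 hours

38.96


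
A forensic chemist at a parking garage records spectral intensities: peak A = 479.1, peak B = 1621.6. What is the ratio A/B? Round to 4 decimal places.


Spectral peak ratio:
Peak A = 479.1 counts
Peak B = 1621.6 counts
Ratio = 479.1 / 1621.6 = 0.2954

0.2954


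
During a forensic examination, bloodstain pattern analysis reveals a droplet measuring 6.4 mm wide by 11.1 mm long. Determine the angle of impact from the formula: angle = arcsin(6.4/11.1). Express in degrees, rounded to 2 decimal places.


Blood spatter impact angle calculation:
width / length = 6.4 / 11.1 = 0.576577
angle = arcsin(0.576577)
angle = 35.21 degrees

35.21


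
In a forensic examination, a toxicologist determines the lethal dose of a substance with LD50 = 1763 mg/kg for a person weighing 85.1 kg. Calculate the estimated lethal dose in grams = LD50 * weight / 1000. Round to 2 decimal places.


Lethal dose calculation:
Lethal dose = LD50 * body_weight / 1000
= 1763 * 85.1 / 1000
= 150031.3 / 1000
= 150.03 g

150.03


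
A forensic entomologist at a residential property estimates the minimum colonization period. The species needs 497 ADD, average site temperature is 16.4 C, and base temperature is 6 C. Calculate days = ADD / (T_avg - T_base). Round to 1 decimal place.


Insect development time:
Effective temperature = avg_temp - T_base = 16.4 - 6 = 10.4 C
Days = ADD / effective_temp = 497 / 10.4 = 47.8 days

47.8


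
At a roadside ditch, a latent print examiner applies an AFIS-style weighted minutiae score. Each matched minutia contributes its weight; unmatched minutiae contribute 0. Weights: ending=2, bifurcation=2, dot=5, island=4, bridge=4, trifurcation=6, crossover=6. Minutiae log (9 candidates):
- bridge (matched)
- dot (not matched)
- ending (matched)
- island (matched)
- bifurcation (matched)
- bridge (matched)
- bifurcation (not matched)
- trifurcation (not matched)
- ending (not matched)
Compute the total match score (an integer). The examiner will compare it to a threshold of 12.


Weighted minutiae match score:
  bridge: matched, +4 (running total 4)
  dot: not matched, +0
  ending: matched, +2 (running total 6)
  island: matched, +4 (running total 10)
  bifurcation: matched, +2 (running total 12)
  bridge: matched, +4 (running total 16)
  bifurcation: not matched, +0
  trifurcation: not matched, +0
  ending: not matched, +0
Total score = 16
Threshold = 12; verdict = identification

16


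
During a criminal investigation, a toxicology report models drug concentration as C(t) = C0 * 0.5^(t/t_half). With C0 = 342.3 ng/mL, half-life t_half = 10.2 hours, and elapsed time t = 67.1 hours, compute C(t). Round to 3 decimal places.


Drug concentration decay:
Number of half-lives = t / t_half = 67.1 / 10.2 = 6.578431
Decay factor = 0.5^6.578431 = 0.01046393
C(t) = 342.3 * 0.01046393 = 3.582 ng/mL

3.582


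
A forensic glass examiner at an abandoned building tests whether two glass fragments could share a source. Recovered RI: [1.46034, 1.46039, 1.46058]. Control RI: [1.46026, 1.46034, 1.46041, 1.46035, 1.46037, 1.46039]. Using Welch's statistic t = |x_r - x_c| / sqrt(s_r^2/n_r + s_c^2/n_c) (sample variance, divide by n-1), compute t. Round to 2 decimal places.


Welch's t-criterion for glass RI comparison:
Recovered mean = sum / n_r = 4.38131 / 3 = 1.4604367
Control mean = sum / n_c = 8.76212 / 6 = 1.4603533
Recovered sample variance s_r^2 = 1.60333e-08
Control sample variance s_c^2 = 2.74667e-09
Welch SE (unpooled) = sqrt(s_r^2/n_r + s_c^2/n_c) = sqrt(5.34444e-09 + 4.57778e-10) = sqrt(5.80222e-09) = 7.61723e-05
|mean_r - mean_c| = 8.33333e-05
t = 8.33333e-05 / 7.61723e-05 = 1.09

1.09


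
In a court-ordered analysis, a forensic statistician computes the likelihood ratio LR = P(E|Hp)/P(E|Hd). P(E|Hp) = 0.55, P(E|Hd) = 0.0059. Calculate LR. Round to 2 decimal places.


Likelihood ratio calculation:
LR = P(E|Hp) / P(E|Hd)
LR = 0.55 / 0.0059
LR = 93.22

93.22


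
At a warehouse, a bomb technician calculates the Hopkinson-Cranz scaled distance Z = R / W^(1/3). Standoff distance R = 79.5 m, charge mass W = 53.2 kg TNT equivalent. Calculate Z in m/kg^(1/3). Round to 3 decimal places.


Scaled distance calculation:
W^(1/3) = 53.2^(1/3) = 3.761005
Z = R / W^(1/3) = 79.5 / 3.761005
Z = 21.138 m/kg^(1/3)

21.138


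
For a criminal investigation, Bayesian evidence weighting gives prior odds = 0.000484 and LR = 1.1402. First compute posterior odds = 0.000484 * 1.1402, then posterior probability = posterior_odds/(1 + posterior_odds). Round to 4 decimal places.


Bayesian evidence evaluation:
Posterior odds = prior_odds * LR = 0.000484 * 1.1402 = 0.0005518568
Posterior probability = posterior_odds / (1 + posterior_odds)
= 0.0005518568 / (1 + 0.0005518568)
= 0.0005518568 / 1.0005518568
= 0.0006

0.0006


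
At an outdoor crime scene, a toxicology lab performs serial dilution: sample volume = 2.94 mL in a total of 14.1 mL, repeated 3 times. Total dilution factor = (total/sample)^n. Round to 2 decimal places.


Dilution factor calculation:
Single dilution = V_total / V_sample = 14.1 / 2.94 ≈ 4.795918
Number of dilutions = 3
Total DF = (14.1 / 2.94)^3 (full precision, rounded at the end) = 110.31

110.31


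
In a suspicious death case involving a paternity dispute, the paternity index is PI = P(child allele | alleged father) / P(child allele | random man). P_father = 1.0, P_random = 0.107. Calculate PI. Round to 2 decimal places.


Paternity Index calculation:
PI = P(allele|father) / P(allele|random)
PI = 1.0 / 0.107
PI = 9.35

9.35


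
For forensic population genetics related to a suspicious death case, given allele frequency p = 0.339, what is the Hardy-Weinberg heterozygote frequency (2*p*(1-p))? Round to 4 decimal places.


Hardy-Weinberg heterozygote frequency:
q = 1 - p = 1 - 0.339 = 0.661
2pq = 2 * 0.339 * 0.661 = 0.4482

0.4482


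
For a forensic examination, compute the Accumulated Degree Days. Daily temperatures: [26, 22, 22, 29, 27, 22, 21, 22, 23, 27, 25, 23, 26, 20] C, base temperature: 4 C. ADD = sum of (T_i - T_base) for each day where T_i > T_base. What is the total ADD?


Computing ADD day by day:
Day 1: max(0, 26 - 4) = 22
Day 2: max(0, 22 - 4) = 18
Day 3: max(0, 22 - 4) = 18
Day 4: max(0, 29 - 4) = 25
Day 5: max(0, 27 - 4) = 23
Day 6: max(0, 22 - 4) = 18
Day 7: max(0, 21 - 4) = 17
Day 8: max(0, 22 - 4) = 18
Day 9: max(0, 23 - 4) = 19
Day 10: max(0, 27 - 4) = 23
Day 11: max(0, 25 - 4) = 21
Day 12: max(0, 23 - 4) = 19
Day 13: max(0, 26 - 4) = 22
Day 14: max(0, 20 - 4) = 16
Total ADD = 279

279


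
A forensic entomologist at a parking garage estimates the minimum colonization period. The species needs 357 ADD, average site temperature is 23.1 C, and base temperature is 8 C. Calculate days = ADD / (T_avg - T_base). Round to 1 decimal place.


Insect development time:
Effective temperature = avg_temp - T_base = 23.1 - 8 = 15.1 C
Days = ADD / effective_temp = 357 / 15.1 = 23.6 days

23.6


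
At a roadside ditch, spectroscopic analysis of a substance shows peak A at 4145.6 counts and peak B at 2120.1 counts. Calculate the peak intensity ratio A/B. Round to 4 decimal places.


Spectral peak ratio:
Peak A = 4145.6 counts
Peak B = 2120.1 counts
Ratio = 4145.6 / 2120.1 = 1.9554

1.9554


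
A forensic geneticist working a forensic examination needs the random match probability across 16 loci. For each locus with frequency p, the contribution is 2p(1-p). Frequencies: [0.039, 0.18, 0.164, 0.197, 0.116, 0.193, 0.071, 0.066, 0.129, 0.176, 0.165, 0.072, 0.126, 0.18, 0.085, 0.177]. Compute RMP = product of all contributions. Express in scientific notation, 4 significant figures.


Computing RMP for 16 loci:
Locus 1: 2 * 0.039 * 0.961 = 0.074958
Locus 2: 2 * 0.18 * 0.82 = 0.2952
Locus 3: 2 * 0.164 * 0.836 = 0.274208
Locus 4: 2 * 0.197 * 0.803 = 0.316382
Locus 5: 2 * 0.116 * 0.884 = 0.205088
Locus 6: 2 * 0.193 * 0.807 = 0.311502
Locus 7: 2 * 0.071 * 0.929 = 0.131918
Locus 8: 2 * 0.066 * 0.934 = 0.123288
Locus 9: 2 * 0.129 * 0.871 = 0.224718
Locus 10: 2 * 0.176 * 0.824 = 0.290048
Locus 11: 2 * 0.165 * 0.835 = 0.27555
Locus 12: 2 * 0.072 * 0.928 = 0.133632
Locus 13: 2 * 0.126 * 0.874 = 0.220248
Locus 14: 2 * 0.18 * 0.82 = 0.2952
Locus 15: 2 * 0.085 * 0.915 = 0.15555
Locus 16: 2 * 0.177 * 0.823 = 0.291342
RMP = 1.410e-11

1.410e-11


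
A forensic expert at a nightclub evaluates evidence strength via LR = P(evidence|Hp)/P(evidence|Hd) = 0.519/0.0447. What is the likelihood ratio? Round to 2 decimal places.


Likelihood ratio calculation:
LR = P(E|Hp) / P(E|Hd)
LR = 0.519 / 0.0447
LR = 11.61

11.61


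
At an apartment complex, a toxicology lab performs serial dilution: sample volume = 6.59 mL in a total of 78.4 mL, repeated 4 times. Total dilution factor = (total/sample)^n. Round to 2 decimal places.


Dilution factor calculation:
Single dilution = V_total / V_sample = 78.4 / 6.59 ≈ 11.896813
Number of dilutions = 4
Total DF = (78.4 / 6.59)^4 (full precision, rounded at the end) = 20031.92

20031.92


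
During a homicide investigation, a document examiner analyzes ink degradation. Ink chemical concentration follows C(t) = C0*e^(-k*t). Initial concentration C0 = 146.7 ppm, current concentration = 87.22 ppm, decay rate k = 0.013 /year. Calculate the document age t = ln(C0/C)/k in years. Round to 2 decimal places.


Document age estimation:
C0/C = 146.7 / 87.22 = 1.681954
ln(C0/C) = 0.519956
t = 0.519956 / 0.013 = 40.00 years

40.00


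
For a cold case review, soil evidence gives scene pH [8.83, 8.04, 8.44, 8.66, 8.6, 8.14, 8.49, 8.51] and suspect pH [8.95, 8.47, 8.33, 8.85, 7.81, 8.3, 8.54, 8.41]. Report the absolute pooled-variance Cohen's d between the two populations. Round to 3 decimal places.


Pooled-variance Cohen's d for soil pH comparison:
Scene mean = 67.71 / 8 = 8.46375
Suspect mean = 67.66 / 8 = 8.4575
Scene sample variance s_s^2 = 0.068427
Suspect sample variance s_c^2 = 0.123736
Pooled variance = ((n_s-1)*s_s^2 + (n_c-1)*s_c^2) / (n_s + n_c - 2) = 0.096081
Pooled SD = sqrt(0.096081) = 0.309969
Mean difference = 0.00625
|d| = |0.00625| / 0.309969 = 0.020

0.020


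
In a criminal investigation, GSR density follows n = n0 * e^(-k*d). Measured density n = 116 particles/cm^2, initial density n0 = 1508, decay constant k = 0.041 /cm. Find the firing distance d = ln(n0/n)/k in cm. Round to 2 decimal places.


GSR distance calculation:
n0/n = 1508 / 116 = 13
ln(n0/n) = 2.564949
d = 2.564949 / 0.041 = 62.56 cm

62.56


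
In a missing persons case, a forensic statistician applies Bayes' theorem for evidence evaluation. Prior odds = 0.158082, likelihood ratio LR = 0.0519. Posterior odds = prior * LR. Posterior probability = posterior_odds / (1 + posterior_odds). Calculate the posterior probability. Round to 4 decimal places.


Bayesian evidence evaluation:
Posterior odds = prior_odds * LR = 0.158082 * 0.0519 = 0.008204456
Posterior probability = posterior_odds / (1 + posterior_odds)
= 0.008204456 / (1 + 0.008204456)
= 0.008204456 / 1.008204456
= 0.0081

0.0081


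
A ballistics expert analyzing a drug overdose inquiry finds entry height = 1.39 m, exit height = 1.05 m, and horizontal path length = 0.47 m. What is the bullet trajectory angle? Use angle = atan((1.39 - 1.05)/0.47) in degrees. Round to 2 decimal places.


Bullet trajectory angle:
Height difference = 1.39 - 1.05 = 0.34 m
angle = atan(0.34 / 0.47)
angle = atan(0.723404)
angle = 35.88 degrees

35.88


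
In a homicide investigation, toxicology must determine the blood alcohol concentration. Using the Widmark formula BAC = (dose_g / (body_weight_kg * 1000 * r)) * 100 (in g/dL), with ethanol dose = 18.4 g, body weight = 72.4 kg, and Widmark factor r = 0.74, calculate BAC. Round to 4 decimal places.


Applying the Widmark formula:
BAC = (dose_g / (body_wt * 1000 * r)) * 100
Denominator = 72.4 * 1000 * 0.74 = 53576
BAC = (18.4 / 53576) * 100
BAC = 0.0343 g/dL

0.0343


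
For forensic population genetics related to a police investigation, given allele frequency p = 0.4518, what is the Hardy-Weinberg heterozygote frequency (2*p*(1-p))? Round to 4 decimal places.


Hardy-Weinberg heterozygote frequency:
q = 1 - p = 1 - 0.4518 = 0.5482
2pq = 2 * 0.4518 * 0.5482 = 0.4954

0.4954


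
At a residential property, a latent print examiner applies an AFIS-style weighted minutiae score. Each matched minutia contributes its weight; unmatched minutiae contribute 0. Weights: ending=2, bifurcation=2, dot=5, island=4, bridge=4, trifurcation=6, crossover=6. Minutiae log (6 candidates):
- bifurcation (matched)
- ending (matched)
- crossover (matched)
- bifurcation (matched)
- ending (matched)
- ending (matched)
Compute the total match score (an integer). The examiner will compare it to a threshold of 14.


Weighted minutiae match score:
  bifurcation: matched, +2 (running total 2)
  ending: matched, +2 (running total 4)
  crossover: matched, +6 (running total 10)
  bifurcation: matched, +2 (running total 12)
  ending: matched, +2 (running total 14)
  ending: matched, +2 (running total 16)
Total score = 16
Threshold = 14; verdict = identification

16


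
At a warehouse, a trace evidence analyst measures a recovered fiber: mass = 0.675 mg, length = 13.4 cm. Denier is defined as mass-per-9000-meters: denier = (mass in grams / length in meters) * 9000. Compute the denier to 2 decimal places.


Denier calculation:
Mass in grams = 0.675 mg / 1000 = 0.000675 g
Length in meters = 13.4 cm / 100 = 0.134 m
Linear density = mass / length = 0.000675 / 0.134 = 0.00503731 g/m
Denier = (g/m) * 9000 = 0.00503731 * 9000 = 45.34

45.34


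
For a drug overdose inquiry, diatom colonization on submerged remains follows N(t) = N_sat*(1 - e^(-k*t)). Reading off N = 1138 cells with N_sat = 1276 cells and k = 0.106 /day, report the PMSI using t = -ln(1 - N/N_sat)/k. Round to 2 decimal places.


PMSI from diatom colonization curve:
N / N_sat = 1138 / 1276 = 0.89185
1 - N/N_sat = 0.10815
ln(1 - N/N_sat) = -2.224236
t = -ln(1 - N/N_sat) / k = -(-2.224236) / 0.106 = 20.98 days

20.98


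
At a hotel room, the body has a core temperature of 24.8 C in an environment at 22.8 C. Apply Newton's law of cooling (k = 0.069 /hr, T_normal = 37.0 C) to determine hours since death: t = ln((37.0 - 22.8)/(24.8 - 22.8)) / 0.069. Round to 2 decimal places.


Using Newton's law of cooling:
t = ln((T_normal - T_ambient) / (T_body - T_ambient)) / k
T_normal - T_ambient = 14.2
T_body - T_ambient = 2.0
Ratio = 7.1
ln(ratio) = 1.960095
t = 1.960095 / 0.069 = 28.41 hours

28.41


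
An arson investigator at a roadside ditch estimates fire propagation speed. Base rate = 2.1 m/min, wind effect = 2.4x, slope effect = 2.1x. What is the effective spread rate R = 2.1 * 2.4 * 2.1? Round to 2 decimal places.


Fire spread rate calculation:
R = R0 * wind_factor * slope_factor
= 2.1 * 2.4 * 2.1
= 5.04 * 2.1
= 10.58 m/min

10.58


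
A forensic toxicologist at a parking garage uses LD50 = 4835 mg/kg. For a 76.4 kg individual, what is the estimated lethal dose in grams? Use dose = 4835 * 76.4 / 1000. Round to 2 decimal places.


Lethal dose calculation:
Lethal dose = LD50 * body_weight / 1000
= 4835 * 76.4 / 1000
= 369394 / 1000
= 369.39 g

369.39


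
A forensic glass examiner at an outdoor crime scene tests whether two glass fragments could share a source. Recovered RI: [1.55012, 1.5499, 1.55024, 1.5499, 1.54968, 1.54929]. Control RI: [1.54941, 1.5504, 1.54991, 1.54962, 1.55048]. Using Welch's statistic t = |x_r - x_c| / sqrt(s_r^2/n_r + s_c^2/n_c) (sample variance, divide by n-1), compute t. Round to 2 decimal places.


Welch's t-criterion for glass RI comparison:
Recovered mean = sum / n_r = 9.29913 / 6 = 1.549855
Control mean = sum / n_c = 7.74982 / 5 = 1.549964
Recovered sample variance s_r^2 = 1.1447e-07
Control sample variance s_c^2 = 2.2113e-07
Welch SE (unpooled) = sqrt(s_r^2/n_r + s_c^2/n_c) = sqrt(1.90783e-08 + 4.4226e-08) = sqrt(6.33043e-08) = 0.000251603
|mean_r - mean_c| = 0.000109
t = 0.000109 / 0.000251603 = 0.43

0.43


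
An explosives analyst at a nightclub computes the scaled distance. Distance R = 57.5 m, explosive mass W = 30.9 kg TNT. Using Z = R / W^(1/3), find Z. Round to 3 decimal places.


Scaled distance calculation:
W^(1/3) = 30.9^(1/3) = 3.137999
Z = R / W^(1/3) = 57.5 / 3.137999
Z = 18.324 m/kg^(1/3)

18.324


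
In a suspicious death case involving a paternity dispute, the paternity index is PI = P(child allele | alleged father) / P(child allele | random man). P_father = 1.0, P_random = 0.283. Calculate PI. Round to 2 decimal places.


Paternity Index calculation:
PI = P(allele|father) / P(allele|random)
PI = 1.0 / 0.283
PI = 3.53

3.53


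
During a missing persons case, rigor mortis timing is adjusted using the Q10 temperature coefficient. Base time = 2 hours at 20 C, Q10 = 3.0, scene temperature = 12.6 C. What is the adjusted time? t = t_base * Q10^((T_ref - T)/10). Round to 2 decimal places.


Rigor mortis time adjustment:
Exponent = (T_ref - T_actual) / 10 = (20 - 12.6) / 10 = 0.74
Q10 factor = 3.0^0.74 = 2.2546
t_adjusted = 2 * 2.2546 = 4.51 hours

4.51


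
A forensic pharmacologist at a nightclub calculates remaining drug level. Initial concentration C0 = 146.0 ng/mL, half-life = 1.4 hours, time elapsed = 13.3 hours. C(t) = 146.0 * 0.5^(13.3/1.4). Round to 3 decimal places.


Drug concentration decay:
Number of half-lives = t / t_half = 13.3 / 1.4 = 9.5
Decay factor = 0.5^9.5 = 0.00138107
C(t) = 146.0 * 0.00138107 = 0.202 ng/mL

0.202


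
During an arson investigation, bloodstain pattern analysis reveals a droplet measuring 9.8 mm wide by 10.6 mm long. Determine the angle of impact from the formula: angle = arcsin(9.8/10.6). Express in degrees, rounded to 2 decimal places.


Blood spatter impact angle calculation:
width / length = 9.8 / 10.6 = 0.924528
angle = arcsin(0.924528)
angle = 67.60 degrees

67.60


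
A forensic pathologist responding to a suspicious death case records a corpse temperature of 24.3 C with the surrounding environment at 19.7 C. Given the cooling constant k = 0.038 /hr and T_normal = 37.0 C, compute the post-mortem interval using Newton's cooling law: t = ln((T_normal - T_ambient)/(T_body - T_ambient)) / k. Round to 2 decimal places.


Using Newton's law of cooling:
t = ln((T_normal - T_ambient) / (T_body - T_ambient)) / k
T_normal - T_ambient = 17.3
T_body - T_ambient = 4.6
Ratio = 3.76087
ln(ratio) = 1.32465
t = 1.32465 / 0.038 = 34.86 hours

34.86


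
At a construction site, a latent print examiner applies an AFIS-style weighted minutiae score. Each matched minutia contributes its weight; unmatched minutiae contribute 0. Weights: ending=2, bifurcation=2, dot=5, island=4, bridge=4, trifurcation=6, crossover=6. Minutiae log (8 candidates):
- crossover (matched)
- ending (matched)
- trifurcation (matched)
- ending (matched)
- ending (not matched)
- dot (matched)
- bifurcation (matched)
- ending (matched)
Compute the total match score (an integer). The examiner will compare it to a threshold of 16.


Weighted minutiae match score:
  crossover: matched, +6 (running total 6)
  ending: matched, +2 (running total 8)
  trifurcation: matched, +6 (running total 14)
  ending: matched, +2 (running total 16)
  ending: not matched, +0
  dot: matched, +5 (running total 21)
  bifurcation: matched, +2 (running total 23)
  ending: matched, +2 (running total 25)
Total score = 25
Threshold = 16; verdict = identification

25


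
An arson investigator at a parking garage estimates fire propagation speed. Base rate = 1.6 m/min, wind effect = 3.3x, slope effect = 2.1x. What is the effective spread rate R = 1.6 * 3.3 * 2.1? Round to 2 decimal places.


Fire spread rate calculation:
R = R0 * wind_factor * slope_factor
= 1.6 * 3.3 * 2.1
= 5.28 * 2.1
= 11.09 m/min

11.09


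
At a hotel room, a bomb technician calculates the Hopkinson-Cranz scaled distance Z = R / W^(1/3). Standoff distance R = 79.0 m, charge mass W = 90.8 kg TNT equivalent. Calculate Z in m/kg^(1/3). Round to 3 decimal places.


Scaled distance calculation:
W^(1/3) = 90.8^(1/3) = 4.494644
Z = R / W^(1/3) = 79.0 / 4.494644
Z = 17.576 m/kg^(1/3)

17.576


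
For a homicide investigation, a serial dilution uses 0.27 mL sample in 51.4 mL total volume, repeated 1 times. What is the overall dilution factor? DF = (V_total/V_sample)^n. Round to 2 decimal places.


Dilution factor calculation:
Single dilution = V_total / V_sample = 51.4 / 0.27 ≈ 190.37037
Number of dilutions = 1
Total DF = (51.4 / 0.27)^1 (full precision, rounded at the end) = 190.37

190.37


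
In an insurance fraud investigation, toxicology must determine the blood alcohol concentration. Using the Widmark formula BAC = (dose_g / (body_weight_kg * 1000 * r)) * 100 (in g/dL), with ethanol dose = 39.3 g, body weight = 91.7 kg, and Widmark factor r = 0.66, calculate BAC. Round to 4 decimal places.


Applying the Widmark formula:
BAC = (dose_g / (body_wt * 1000 * r)) * 100
Denominator = 91.7 * 1000 * 0.66 = 60522
BAC = (39.3 / 60522) * 100
BAC = 0.0649 g/dL

0.0649


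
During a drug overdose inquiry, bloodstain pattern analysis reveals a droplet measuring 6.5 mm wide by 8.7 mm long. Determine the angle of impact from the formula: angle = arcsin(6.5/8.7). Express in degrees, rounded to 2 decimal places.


Blood spatter impact angle calculation:
width / length = 6.5 / 8.7 = 0.747126
angle = arcsin(0.747126)
angle = 48.34 degrees

48.34


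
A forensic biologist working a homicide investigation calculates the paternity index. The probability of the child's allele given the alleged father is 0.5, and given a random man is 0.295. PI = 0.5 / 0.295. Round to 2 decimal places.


Paternity Index calculation:
PI = P(allele|father) / P(allele|random)
PI = 0.5 / 0.295
PI = 1.69

1.69


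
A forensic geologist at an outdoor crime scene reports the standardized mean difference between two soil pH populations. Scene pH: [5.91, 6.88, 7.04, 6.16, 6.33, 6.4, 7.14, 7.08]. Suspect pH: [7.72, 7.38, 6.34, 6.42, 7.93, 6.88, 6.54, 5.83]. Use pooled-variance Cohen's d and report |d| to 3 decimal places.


Pooled-variance Cohen's d for soil pH comparison:
Scene mean = 52.94 / 8 = 6.6175
Suspect mean = 55.04 / 8 = 6.88
Scene sample variance s_s^2 = 0.224879
Suspect sample variance s_c^2 = 0.539914
Pooled variance = ((n_s-1)*s_s^2 + (n_c-1)*s_c^2) / (n_s + n_c - 2) = 0.382396
Pooled SD = sqrt(0.382396) = 0.618382
Mean difference = -0.2625
|d| = |-0.2625| / 0.618382 = 0.424

0.424


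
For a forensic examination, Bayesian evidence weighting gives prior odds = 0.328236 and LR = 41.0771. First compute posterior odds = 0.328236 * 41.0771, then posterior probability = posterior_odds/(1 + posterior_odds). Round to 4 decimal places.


Bayesian evidence evaluation:
Posterior odds = prior_odds * LR = 0.328236 * 41.0771 = 13.48298
Posterior probability = posterior_odds / (1 + posterior_odds)
= 13.48298 / (1 + 13.48298)
= 13.48298 / 14.48298
= 0.9310

0.9310


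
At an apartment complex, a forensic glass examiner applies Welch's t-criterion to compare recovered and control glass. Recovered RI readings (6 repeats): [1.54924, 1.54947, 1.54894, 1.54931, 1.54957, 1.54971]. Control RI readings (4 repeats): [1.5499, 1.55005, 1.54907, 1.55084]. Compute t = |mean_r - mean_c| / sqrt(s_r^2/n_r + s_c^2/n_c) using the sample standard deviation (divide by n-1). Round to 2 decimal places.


Welch's t-criterion for glass RI comparison:
Recovered mean = sum / n_r = 9.29624 / 6 = 1.5493733
Control mean = sum / n_c = 6.19986 / 4 = 1.549965
Recovered sample variance s_r^2 = 7.41867e-08
Control sample variance s_c^2 = 5.26033e-07
Welch SE (unpooled) = sqrt(s_r^2/n_r + s_c^2/n_c) = sqrt(1.23644e-08 + 1.31508e-07) = sqrt(1.43872e-07) = 0.000379305
|mean_r - mean_c| = 0.000591667
t = 0.000591667 / 0.000379305 = 1.56

1.56


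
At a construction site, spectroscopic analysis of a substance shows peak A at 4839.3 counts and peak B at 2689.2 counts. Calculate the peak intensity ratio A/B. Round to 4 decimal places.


Spectral peak ratio:
Peak A = 4839.3 counts
Peak B = 2689.2 counts
Ratio = 4839.3 / 2689.2 = 1.7995

1.7995


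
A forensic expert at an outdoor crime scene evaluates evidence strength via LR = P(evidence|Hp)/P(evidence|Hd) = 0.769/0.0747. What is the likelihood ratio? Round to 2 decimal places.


Likelihood ratio calculation:
LR = P(E|Hp) / P(E|Hd)
LR = 0.769 / 0.0747
LR = 10.29

10.29


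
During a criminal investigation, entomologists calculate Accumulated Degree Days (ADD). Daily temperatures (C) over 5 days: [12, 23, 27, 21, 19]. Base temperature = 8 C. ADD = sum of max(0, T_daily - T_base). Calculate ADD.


Computing ADD day by day:
Day 1: max(0, 12 - 8) = 4
Day 2: max(0, 23 - 8) = 15
Day 3: max(0, 27 - 8) = 19
Day 4: max(0, 21 - 8) = 13
Day 5: max(0, 19 - 8) = 11
Total ADD = 62

62


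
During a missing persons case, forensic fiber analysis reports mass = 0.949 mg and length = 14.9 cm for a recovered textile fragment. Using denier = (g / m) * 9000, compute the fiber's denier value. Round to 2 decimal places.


Denier calculation:
Mass in grams = 0.949 mg / 1000 = 0.000949 g
Length in meters = 14.9 cm / 100 = 0.149 m
Linear density = mass / length = 0.000949 / 0.149 = 0.00636913 g/m
Denier = (g/m) * 9000 = 0.00636913 * 9000 = 57.32

57.32


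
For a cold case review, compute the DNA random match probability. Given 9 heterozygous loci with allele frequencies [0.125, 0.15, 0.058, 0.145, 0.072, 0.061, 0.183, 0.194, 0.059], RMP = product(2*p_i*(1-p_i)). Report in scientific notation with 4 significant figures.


Computing RMP for 9 loci:
Locus 1: 2 * 0.125 * 0.875 = 0.21875
Locus 2: 2 * 0.15 * 0.85 = 0.255
Locus 3: 2 * 0.058 * 0.942 = 0.109272
Locus 4: 2 * 0.145 * 0.855 = 0.24795
Locus 5: 2 * 0.072 * 0.928 = 0.133632
Locus 6: 2 * 0.061 * 0.939 = 0.114558
Locus 7: 2 * 0.183 * 0.817 = 0.299022
Locus 8: 2 * 0.194 * 0.806 = 0.312728
Locus 9: 2 * 0.059 * 0.941 = 0.111038
RMP = 2.402e-07

2.402e-07


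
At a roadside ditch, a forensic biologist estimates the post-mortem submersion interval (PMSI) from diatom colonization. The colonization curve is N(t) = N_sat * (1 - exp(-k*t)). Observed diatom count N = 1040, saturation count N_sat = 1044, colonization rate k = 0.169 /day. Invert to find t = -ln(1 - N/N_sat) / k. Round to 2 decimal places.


PMSI from diatom colonization curve:
N / N_sat = 1040 / 1044 = 0.996169
1 - N/N_sat = 0.003831
ln(1 - N/N_sat) = -5.564629
t = -ln(1 - N/N_sat) / k = -(-5.564629) / 0.169 = 32.93 days

32.93


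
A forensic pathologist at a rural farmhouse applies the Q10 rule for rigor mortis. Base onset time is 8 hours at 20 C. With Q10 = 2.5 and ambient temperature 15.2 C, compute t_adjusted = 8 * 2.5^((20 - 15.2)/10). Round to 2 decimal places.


Rigor mortis time adjustment:
Exponent = (T_ref - T_actual) / 10 = (20 - 15.2) / 10 = 0.48
Q10 factor = 2.5^0.48 = 1.55243
t_adjusted = 8 * 1.55243 = 12.42 hours

12.42


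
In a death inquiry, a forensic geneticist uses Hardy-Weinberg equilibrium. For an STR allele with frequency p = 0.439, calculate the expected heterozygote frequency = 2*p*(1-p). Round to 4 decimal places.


Hardy-Weinberg heterozygote frequency:
q = 1 - p = 1 - 0.439 = 0.561
2pq = 2 * 0.439 * 0.561 = 0.4926

0.4926


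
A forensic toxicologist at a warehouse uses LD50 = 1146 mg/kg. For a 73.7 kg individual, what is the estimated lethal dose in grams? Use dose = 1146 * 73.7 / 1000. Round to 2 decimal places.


Lethal dose calculation:
Lethal dose = LD50 * body_weight / 1000
= 1146 * 73.7 / 1000
= 84460.2 / 1000
= 84.46 g

84.46


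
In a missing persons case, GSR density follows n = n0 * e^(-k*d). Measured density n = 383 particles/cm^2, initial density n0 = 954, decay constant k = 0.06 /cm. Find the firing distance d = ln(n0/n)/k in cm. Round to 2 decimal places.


GSR distance calculation:
n0/n = 954 / 383 = 2.490862
ln(n0/n) = 0.912629
d = 0.912629 / 0.06 = 15.21 cm

15.21
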